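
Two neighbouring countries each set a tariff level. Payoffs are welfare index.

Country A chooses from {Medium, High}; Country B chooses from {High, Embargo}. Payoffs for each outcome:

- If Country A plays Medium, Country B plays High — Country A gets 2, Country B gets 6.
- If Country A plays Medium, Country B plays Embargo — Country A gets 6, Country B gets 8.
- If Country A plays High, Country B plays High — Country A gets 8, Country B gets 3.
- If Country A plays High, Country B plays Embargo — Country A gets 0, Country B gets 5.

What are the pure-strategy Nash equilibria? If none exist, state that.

(Medium, Embargo)

For each player, find the best response to each opponent profile; mutual best responses are the pure NE.
Country A against High: payoffs 2, 8 → best response High.
Country A against Embargo: payoffs 6, 0 → best response Medium.
Country B against Medium: payoffs 6, 8 → best response Embargo.
Country B against High: payoffs 3, 5 → best response Embargo.
Mutual best responses: (Medium, Embargo).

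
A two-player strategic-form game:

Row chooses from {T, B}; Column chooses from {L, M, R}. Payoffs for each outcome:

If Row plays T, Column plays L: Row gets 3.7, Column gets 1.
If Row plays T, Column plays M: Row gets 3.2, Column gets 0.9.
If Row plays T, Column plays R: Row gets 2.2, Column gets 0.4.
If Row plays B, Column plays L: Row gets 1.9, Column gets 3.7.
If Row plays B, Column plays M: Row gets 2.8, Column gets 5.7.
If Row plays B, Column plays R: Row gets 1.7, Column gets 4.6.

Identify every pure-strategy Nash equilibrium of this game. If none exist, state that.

Row against L: payoffs 3.7, 1.9 → best response T.
Row against M: payoffs 3.2, 2.8 → best response T.
Row against R: payoffs 2.2, 1.7 → best response T.
Column against T: payoffs 1, 0.9, 0.4 → best response L.
Column against B: payoffs 3.7, 5.7, 4.6 → best response M.
Mutual best responses: (T, L).

Pure NE: (T, L)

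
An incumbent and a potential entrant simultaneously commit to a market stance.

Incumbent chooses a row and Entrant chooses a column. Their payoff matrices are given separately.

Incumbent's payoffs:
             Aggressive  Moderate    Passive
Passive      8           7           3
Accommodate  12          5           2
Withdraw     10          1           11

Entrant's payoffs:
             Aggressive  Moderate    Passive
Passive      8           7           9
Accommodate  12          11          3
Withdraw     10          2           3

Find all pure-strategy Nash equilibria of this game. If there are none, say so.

(Accommodate, Aggressive)

(Passive, Aggressive): Incumbent can switch to Accommodate (8 → 12). Not NE.
(Passive, Moderate): Entrant can switch to Aggressive (7 → 8). Not NE.
(Passive, Passive): Incumbent can switch to Withdraw (3 → 11). Not NE.
(Accommodate, Aggressive): Incumbent gets 12, best alternative 10; Entrant gets 12, best alternative 11. No profitable deviation — NE.
(Accommodate, Moderate): Incumbent can switch to Passive (5 → 7). Not NE.
(Accommodate, Passive): Incumbent can switch to Passive (2 → 3). Not NE.
(Withdraw, Aggressive): Incumbent can switch to Accommodate (10 → 12). Not NE.
(Withdraw, Moderate): Incumbent can switch to Passive (1 → 7). Not NE.
(Withdraw, Passive): Entrant can switch to Aggressive (3 → 10). Not NE.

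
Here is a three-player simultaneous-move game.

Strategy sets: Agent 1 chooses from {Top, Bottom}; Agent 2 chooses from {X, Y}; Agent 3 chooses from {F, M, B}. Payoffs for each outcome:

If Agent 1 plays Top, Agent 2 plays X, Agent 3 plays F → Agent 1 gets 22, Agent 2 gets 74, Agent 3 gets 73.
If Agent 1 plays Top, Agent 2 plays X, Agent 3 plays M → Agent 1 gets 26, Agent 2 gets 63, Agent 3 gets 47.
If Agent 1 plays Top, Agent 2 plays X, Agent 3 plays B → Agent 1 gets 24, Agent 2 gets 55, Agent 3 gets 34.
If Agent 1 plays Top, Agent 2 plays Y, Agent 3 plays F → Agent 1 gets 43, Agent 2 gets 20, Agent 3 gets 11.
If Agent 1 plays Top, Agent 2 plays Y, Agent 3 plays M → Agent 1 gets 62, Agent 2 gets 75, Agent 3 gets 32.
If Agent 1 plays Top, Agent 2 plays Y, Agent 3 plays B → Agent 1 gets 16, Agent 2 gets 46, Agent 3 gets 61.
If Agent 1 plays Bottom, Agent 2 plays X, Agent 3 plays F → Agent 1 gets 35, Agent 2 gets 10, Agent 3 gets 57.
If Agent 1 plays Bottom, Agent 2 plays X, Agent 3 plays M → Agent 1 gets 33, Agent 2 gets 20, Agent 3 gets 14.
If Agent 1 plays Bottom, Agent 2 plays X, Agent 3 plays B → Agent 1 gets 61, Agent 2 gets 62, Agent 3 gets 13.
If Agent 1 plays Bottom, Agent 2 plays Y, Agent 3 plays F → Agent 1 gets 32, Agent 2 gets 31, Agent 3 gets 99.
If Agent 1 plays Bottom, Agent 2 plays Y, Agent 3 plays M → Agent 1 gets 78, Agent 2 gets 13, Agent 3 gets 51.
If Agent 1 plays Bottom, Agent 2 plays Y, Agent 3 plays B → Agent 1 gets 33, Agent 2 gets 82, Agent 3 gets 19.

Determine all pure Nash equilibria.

Agent 1 against (X, F): payoffs 22, 35 → best response Bottom.
Agent 1 against (X, M): payoffs 26, 33 → best response Bottom.
Agent 1 against (X, B): payoffs 24, 61 → best response Bottom.
Agent 1 against (Y, F): payoffs 43, 32 → best response Top.
Agent 1 against (Y, M): payoffs 62, 78 → best response Bottom.
Agent 1 against (Y, B): payoffs 16, 33 → best response Bottom.
Agent 2 against (Top, F): payoffs 74, 20 → best response X.
Agent 2 against (Top, M): payoffs 63, 75 → best response Y.
Agent 2 against (Top, B): payoffs 55, 46 → best response X.
Agent 2 against (Bottom, F): payoffs 10, 31 → best response Y.
Agent 2 against (Bottom, M): payoffs 20, 13 → best response X.
Agent 2 against (Bottom, B): payoffs 62, 82 → best response Y.
Agent 3 against (Top, X): payoffs 73, 47, 34 → best response F.
Agent 3 against (Top, Y): payoffs 11, 32, 61 → best response B.
Agent 3 against (Bottom, X): payoffs 57, 14, 13 → best response F.
Agent 3 against (Bottom, Y): payoffs 99, 51, 19 → best response F.
No profile is a mutual best response for all players.

There is no pure-strategy Nash equilibrium.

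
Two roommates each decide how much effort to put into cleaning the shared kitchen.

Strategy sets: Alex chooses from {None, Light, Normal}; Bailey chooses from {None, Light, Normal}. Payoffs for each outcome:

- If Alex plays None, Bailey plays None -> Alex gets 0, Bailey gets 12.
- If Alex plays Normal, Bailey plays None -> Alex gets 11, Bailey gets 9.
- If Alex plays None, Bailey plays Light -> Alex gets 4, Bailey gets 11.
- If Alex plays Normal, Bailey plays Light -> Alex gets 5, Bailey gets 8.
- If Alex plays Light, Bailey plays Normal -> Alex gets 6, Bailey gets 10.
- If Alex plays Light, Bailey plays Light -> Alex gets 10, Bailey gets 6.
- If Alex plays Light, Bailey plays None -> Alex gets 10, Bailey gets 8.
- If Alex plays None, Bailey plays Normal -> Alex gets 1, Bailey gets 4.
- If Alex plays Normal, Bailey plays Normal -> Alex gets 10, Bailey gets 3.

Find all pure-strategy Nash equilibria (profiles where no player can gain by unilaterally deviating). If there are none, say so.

Alex against None: payoffs 0, 10, 11 → best response Normal.
Alex against Light: payoffs 4, 10, 5 → best response Light.
Alex against Normal: payoffs 1, 6, 10 → best response Normal.
Bailey against None: payoffs 12, 11, 4 → best response None.
Bailey against Light: payoffs 8, 6, 10 → best response Normal.
Bailey against Normal: payoffs 9, 8, 3 → best response None.
Mutual best responses: (Normal, None).

Pure NE: (Normal, None)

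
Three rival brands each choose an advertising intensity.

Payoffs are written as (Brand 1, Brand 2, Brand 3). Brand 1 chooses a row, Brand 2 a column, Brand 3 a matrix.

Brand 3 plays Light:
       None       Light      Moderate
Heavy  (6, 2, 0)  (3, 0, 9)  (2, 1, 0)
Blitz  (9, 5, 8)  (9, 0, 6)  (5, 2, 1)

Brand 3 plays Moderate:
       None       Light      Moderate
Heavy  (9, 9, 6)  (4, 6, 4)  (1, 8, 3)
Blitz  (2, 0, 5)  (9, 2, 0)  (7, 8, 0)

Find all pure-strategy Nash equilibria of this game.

Brand 1 against (None, Light): payoffs 6, 9 → best response Blitz.
Brand 1 against (None, Moderate): payoffs 9, 2 → best response Heavy.
Brand 1 against (Light, Light): payoffs 3, 9 → best response Blitz.
Brand 1 against (Light, Moderate): payoffs 4, 9 → best response Blitz.
Brand 1 against (Moderate, Light): payoffs 2, 5 → best response Blitz.
Brand 1 against (Moderate, Moderate): payoffs 1, 7 → best response Blitz.
Brand 2 against (Heavy, Light): payoffs 2, 0, 1 → best response None.
Brand 2 against (Heavy, Moderate): payoffs 9, 6, 8 → best response None.
Brand 2 against (Blitz, Light): payoffs 5, 0, 2 → best response None.
Brand 2 against (Blitz, Moderate): payoffs 0, 2, 8 → best response Moderate.
Brand 3 against (Heavy, None): payoffs 0, 6 → best response Moderate.
Brand 3 against (Heavy, Light): payoffs 9, 4 → best response Light.
Brand 3 against (Heavy, Moderate): payoffs 0, 3 → best response Moderate.
Brand 3 against (Blitz, None): payoffs 8, 5 → best response Light.
Brand 3 against (Blitz, Light): payoffs 6, 0 → best response Light.
Brand 3 against (Blitz, Moderate): payoffs 1, 0 → best response Light.
Mutual best responses: (Heavy, None, Moderate); (Blitz, None, Light).

Pure-strategy Nash equilibria: (Heavy, None, Moderate); (Blitz, None, Light)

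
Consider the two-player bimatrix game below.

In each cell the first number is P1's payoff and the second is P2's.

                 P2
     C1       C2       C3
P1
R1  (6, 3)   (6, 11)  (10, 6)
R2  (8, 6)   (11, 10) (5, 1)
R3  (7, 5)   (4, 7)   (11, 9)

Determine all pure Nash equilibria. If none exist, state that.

(R2, C2), (R3, C3)

(R1, C1): P1 can switch to R2 (6 → 8). Not NE.
(R1, C2): P1 can switch to R2 (6 → 11). Not NE.
(R1, C3): P1 can switch to R3 (10 → 11). Not NE.
(R2, C1): P2 can switch to C2 (6 → 10). Not NE.
(R2, C2): P1 gets 11, best alternative 6; P2 gets 10, best alternative 6. No profitable deviation — NE.
(R2, C3): P1 can switch to R1 (5 → 10). Not NE.
(R3, C1): P1 can switch to R2 (7 → 8). Not NE.
(R3, C2): P1 can switch to R1 (4 → 6). Not NE.
(R3, C3): P1 gets 11, best alternative 10; P2 gets 9, best alternative 7. No profitable deviation — NE.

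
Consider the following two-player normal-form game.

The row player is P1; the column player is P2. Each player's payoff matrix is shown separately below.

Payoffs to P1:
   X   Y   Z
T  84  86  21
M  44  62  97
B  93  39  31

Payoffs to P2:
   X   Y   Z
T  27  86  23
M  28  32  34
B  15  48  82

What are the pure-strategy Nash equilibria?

Pure-strategy Nash equilibria: (T, Y) and (M, Z)

Mark each player's best response to every combination of opponents' strategies; a profile where every player is best-responding is a pure Nash equilibrium.
P1 against X: payoffs 84, 44, 93 → best response B.
P1 against Y: payoffs 86, 62, 39 → best response T.
P1 against Z: payoffs 21, 97, 31 → best response M.
P2 against T: payoffs 27, 86, 23 → best response Y.
P2 against M: payoffs 28, 32, 34 → best response Z.
P2 against B: payoffs 15, 48, 82 → best response Z.
Mutual best responses: (T, Y); (M, Z).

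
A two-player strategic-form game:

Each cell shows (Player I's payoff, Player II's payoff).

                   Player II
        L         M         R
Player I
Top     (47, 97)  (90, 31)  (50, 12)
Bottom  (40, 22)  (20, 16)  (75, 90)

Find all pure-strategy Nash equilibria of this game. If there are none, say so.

For each player, find the best response to each opponent profile; mutual best responses are the pure NE.
Player I against L: payoffs 47, 40 → best response Top.
Player I against M: payoffs 90, 20 → best response Top.
Player I against R: payoffs 50, 75 → best response Bottom.
Player II against Top: payoffs 97, 31, 12 → best response L.
Player II against Bottom: payoffs 22, 16, 90 → best response R.
Mutual best responses: (Top, L); (Bottom, R).

The pure Nash equilibria are (Top, L), (Bottom, R).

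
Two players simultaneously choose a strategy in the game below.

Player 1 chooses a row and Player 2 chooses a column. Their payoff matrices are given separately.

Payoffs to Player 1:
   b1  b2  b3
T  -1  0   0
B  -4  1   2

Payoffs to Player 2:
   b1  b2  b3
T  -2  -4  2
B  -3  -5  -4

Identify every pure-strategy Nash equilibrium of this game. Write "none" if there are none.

(T, b1): Player 2 can switch to b3 (-2 → 2). Not NE.
(T, b2): Player 1 can switch to B (0 → 1). Not NE.
(T, b3): Player 1 can switch to B (0 → 2). Not NE.
(B, b1): Player 1 can switch to T (-4 → -1). Not NE.
(B, b2): Player 2 can switch to b1 (-5 → -3). Not NE.
(B, b3): Player 2 can switch to b1 (-4 → -3). Not NE.

This game has no pure Nash equilibrium.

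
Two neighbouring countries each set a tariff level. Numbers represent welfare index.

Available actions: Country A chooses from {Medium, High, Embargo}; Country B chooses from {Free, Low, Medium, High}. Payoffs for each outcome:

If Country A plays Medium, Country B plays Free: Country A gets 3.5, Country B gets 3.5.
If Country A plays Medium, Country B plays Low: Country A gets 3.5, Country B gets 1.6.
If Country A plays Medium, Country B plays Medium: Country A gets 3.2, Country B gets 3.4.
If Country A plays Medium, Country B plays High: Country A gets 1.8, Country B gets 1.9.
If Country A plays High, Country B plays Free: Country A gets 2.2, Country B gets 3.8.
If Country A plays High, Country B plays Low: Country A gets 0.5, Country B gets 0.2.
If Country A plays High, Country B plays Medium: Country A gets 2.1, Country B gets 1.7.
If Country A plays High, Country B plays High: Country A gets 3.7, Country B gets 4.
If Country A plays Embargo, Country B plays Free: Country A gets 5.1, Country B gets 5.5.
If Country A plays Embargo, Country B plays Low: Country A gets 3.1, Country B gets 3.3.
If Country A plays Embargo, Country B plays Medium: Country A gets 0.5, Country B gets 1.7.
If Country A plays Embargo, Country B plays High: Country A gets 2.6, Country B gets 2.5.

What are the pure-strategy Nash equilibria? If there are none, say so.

(Medium, Free): Country A can switch to Embargo (3.5 → 5.1). Not NE.
(Medium, Low): Country B can switch to Free (1.6 → 3.5). Not NE.
(Medium, Medium): Country B can switch to Free (3.4 → 3.5). Not NE.
(Medium, High): Country A can switch to High (1.8 → 3.7). Not NE.
(High, Free): Country A can switch to Medium (2.2 → 3.5). Not NE.
(High, Low): Country A can switch to Medium (0.5 → 3.5). Not NE.
(High, Medium): Country A can switch to Medium (2.1 → 3.2). Not NE.
(High, High): Country A gets 3.7, best alternative 2.6; Country B gets 4, best alternative 3.8. No profitable deviation — NE.
(Embargo, Free): Country A gets 5.1, best alternative 3.5; Country B gets 5.5, best alternative 3.3. No profitable deviation — NE.
(Embargo, Low): Country A can switch to Medium (3.1 → 3.5). Not NE.
(Embargo, Medium): Country A can switch to Medium (0.5 → 3.2). Not NE.
(Embargo, High): Country A can switch to High (2.6 → 3.7). Not NE.

The pure Nash equilibria are (High, High), (Embargo, Free).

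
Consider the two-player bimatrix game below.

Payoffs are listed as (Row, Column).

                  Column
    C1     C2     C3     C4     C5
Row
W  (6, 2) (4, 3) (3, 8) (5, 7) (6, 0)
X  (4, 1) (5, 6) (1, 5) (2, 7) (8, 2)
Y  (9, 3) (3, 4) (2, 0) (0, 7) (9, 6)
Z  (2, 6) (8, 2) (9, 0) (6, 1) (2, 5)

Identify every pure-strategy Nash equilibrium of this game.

(W, C1): Row can switch to Y (6 → 9). Not NE.
(W, C2): Row can switch to X (4 → 5). Not NE.
(W, C3): Row can switch to Z (3 → 9). Not NE.
(W, C4): Row can switch to Z (5 → 6). Not NE.
(W, C5): Row can switch to X (6 → 8). Not NE.
(X, C1): Row can switch to W (4 → 6). Not NE.
(X, C2): Row can switch to Z (5 → 8). Not NE.
(X, C3): Row can switch to W (1 → 3). Not NE.
(The remaining 12 profiles each have a profitable deviation by the same check.)

No pure-strategy Nash equilibrium.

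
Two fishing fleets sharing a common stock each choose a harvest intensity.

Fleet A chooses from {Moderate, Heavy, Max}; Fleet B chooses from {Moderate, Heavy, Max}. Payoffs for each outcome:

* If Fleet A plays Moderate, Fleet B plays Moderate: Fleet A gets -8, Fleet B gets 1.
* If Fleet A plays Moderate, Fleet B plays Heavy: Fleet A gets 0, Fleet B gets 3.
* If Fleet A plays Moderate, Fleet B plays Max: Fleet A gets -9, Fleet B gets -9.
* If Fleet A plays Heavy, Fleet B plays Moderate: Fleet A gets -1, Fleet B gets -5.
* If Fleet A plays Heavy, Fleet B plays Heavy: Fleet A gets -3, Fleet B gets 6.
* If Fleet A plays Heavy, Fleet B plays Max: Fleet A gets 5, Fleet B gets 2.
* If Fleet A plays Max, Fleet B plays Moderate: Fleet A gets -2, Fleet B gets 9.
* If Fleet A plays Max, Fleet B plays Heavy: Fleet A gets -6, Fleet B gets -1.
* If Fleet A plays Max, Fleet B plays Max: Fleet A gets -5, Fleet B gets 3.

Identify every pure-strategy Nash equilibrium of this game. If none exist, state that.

The unique pure-strategy Nash equilibrium is (Moderate, Heavy).

For each strategy profile, look for a profitable unilateral deviation.
(Moderate, Moderate): Fleet A can switch to Heavy (-8 → -1). Not NE.
(Moderate, Heavy): Fleet A gets 0, best alternative -3; Fleet B gets 3, best alternative 1. No profitable deviation — NE.
(Moderate, Max): Fleet A can switch to Heavy (-9 → 5). Not NE.
(Heavy, Moderate): Fleet B can switch to Heavy (-5 → 6). Not NE.
(Heavy, Heavy): Fleet A can switch to Moderate (-3 → 0). Not NE.
(Heavy, Max): Fleet B can switch to Heavy (2 → 6). Not NE.
(Max, Moderate): Fleet A can switch to Heavy (-2 → -1). Not NE.
(Max, Heavy): Fleet A can switch to Moderate (-6 → 0). Not NE.
(Max, Max): Fleet A can switch to Heavy (-5 → 5). Not NE.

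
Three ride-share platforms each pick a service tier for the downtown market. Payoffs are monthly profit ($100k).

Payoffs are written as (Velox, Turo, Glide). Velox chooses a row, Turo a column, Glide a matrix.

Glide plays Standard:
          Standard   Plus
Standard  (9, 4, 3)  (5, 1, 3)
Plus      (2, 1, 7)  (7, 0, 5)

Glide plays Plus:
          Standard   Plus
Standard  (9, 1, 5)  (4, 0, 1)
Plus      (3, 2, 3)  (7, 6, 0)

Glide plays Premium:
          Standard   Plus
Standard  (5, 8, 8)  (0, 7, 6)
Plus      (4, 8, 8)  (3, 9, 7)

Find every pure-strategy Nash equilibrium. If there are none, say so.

Pure-strategy Nash equilibria: (Standard, Standard, Premium), (Plus, Plus, Premium)

(Standard, Standard, Standard): Glide can switch to Plus (3 → 5). Not NE.
(Standard, Standard, Plus): Glide can switch to Premium (5 → 8). Not NE.
(Standard, Standard, Premium): Velox gets 5, best alternative 4; Turo gets 8, best alternative 7; Glide gets 8, best alternative 5. No profitable deviation — NE.
(Standard, Plus, Standard): Velox can switch to Plus (5 → 7). Not NE.
(Standard, Plus, Plus): Velox can switch to Plus (4 → 7). Not NE.
(Standard, Plus, Premium): Velox can switch to Plus (0 → 3). Not NE.
(Plus, Standard, Standard): Velox can switch to Standard (2 → 9). Not NE.
(Plus, Standard, Plus): Velox can switch to Standard (3 → 9). Not NE.
(Plus, Standard, Premium): Velox can switch to Standard (4 → 5). Not NE.
(Plus, Plus, Standard): Turo can switch to Standard (0 → 1). Not NE.
(Plus, Plus, Plus): Glide can switch to Standard (0 → 5). Not NE.
(Plus, Plus, Premium): Velox gets 3, best alternative 0; Turo gets 9, best alternative 8; Glide gets 7, best alternative 5. No profitable deviation — NE.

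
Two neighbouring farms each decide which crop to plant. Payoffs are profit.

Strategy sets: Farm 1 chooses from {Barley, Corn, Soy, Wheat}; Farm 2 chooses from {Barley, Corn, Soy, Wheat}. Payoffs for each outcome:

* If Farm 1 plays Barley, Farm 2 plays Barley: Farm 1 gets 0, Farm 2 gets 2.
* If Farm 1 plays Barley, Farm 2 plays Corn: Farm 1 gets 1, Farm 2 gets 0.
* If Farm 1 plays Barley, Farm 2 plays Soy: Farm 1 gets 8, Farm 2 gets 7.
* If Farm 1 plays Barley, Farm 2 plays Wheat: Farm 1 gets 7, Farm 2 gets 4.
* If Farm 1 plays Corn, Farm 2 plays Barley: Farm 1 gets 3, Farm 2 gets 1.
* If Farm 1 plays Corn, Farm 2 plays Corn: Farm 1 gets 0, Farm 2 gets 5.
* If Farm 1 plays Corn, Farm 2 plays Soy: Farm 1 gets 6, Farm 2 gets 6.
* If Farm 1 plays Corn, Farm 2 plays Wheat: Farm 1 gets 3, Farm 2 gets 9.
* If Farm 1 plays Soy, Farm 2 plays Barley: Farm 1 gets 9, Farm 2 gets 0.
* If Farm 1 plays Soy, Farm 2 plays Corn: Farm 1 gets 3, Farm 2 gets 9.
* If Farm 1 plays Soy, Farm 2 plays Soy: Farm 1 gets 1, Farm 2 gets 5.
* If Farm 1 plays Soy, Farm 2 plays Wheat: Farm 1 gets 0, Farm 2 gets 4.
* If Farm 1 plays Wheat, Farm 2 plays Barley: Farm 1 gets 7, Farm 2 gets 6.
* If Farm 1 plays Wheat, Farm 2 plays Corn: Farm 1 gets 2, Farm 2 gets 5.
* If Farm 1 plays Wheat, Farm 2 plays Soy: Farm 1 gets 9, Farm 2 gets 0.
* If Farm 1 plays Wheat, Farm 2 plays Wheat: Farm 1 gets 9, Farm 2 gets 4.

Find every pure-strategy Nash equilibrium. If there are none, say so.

Mark each player's best response to every combination of opponents' strategies; a profile where every player is best-responding is a pure Nash equilibrium.
Farm 1 against Barley: payoffs 0, 3, 9, 7 → best response Soy.
Farm 1 against Corn: payoffs 1, 0, 3, 2 → best response Soy.
Farm 1 against Soy: payoffs 8, 6, 1, 9 → best response Wheat.
Farm 1 against Wheat: payoffs 7, 3, 0, 9 → best response Wheat.
Farm 2 against Barley: payoffs 2, 0, 7, 4 → best response Soy.
Farm 2 against Corn: payoffs 1, 5, 6, 9 → best response Wheat.
Farm 2 against Soy: payoffs 0, 9, 5, 4 → best response Corn.
Farm 2 against Wheat: payoffs 6, 5, 0, 4 → best response Barley.
Mutual best responses: (Soy, Corn).

(Soy, Corn)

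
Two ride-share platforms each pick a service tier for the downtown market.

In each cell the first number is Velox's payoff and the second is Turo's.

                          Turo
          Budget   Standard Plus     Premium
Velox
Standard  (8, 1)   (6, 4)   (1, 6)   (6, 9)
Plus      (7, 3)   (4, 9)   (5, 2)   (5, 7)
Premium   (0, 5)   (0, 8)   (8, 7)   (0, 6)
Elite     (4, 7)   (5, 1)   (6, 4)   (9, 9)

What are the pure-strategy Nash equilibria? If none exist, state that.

The unique pure-strategy Nash equilibrium is (Elite, Premium).

(Standard, Budget): Turo can switch to Standard (1 → 4). Not NE.
(Standard, Standard): Turo can switch to Plus (4 → 6). Not NE.
(Standard, Plus): Velox can switch to Plus (1 → 5). Not NE.
(Standard, Premium): Velox can switch to Elite (6 → 9). Not NE.
(Plus, Budget): Velox can switch to Standard (7 → 8). Not NE.
(Plus, Standard): Velox can switch to Standard (4 → 6). Not NE.
(Plus, Plus): Velox can switch to Premium (5 → 8). Not NE.
(Plus, Premium): Velox can switch to Standard (5 → 6). Not NE.
(Elite, Premium): Velox gets 9, best alternative 6; Turo gets 9, best alternative 7. No profitable deviation — NE.
(The remaining 7 profiles each have a profitable deviation by the same check.)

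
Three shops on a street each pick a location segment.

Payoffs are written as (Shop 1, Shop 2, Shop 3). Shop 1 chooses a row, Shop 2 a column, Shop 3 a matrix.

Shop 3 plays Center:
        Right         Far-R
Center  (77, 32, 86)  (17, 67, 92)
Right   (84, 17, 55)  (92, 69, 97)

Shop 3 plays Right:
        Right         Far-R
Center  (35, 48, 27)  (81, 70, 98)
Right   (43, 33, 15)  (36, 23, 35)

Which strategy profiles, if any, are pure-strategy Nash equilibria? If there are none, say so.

The pure Nash equilibria are (Center, Far-R, Right) and (Right, Far-R, Center).

Shop 1 against (Right, Center): payoffs 77, 84 → best response Right.
Shop 1 against (Right, Right): payoffs 35, 43 → best response Right.
Shop 1 against (Far-R, Center): payoffs 17, 92 → best response Right.
Shop 1 against (Far-R, Right): payoffs 81, 36 → best response Center.
Shop 2 against (Center, Center): payoffs 32, 67 → best response Far-R.
Shop 2 against (Center, Right): payoffs 48, 70 → best response Far-R.
Shop 2 against (Right, Center): payoffs 17, 69 → best response Far-R.
Shop 2 against (Right, Right): payoffs 33, 23 → best response Right.
Shop 3 against (Center, Right): payoffs 86, 27 → best response Center.
Shop 3 against (Center, Far-R): payoffs 92, 98 → best response Right.
Shop 3 against (Right, Right): payoffs 55, 15 → best response Center.
Shop 3 against (Right, Far-R): payoffs 97, 35 → best response Center.
Mutual best responses: (Center, Far-R, Right); (Right, Far-R, Center).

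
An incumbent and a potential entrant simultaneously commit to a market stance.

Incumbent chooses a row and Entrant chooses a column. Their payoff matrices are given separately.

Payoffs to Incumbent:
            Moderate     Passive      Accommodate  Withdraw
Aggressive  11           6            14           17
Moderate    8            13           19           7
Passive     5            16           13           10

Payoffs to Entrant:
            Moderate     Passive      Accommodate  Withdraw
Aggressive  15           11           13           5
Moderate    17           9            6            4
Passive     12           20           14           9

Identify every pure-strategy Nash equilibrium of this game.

Check each profile: it is a Nash equilibrium iff no player can strictly gain by switching unilaterally.
(Aggressive, Moderate): Incumbent gets 11, best alternative 8; Entrant gets 15, best alternative 13. No profitable deviation — NE.
(Aggressive, Passive): Incumbent can switch to Moderate (6 → 13). Not NE.
(Aggressive, Accommodate): Incumbent can switch to Moderate (14 → 19). Not NE.
(Aggressive, Withdraw): Entrant can switch to Moderate (5 → 15). Not NE.
(Moderate, Moderate): Incumbent can switch to Aggressive (8 → 11). Not NE.
(Moderate, Passive): Incumbent can switch to Passive (13 → 16). Not NE.
(Moderate, Accommodate): Entrant can switch to Moderate (6 → 17). Not NE.
(Moderate, Withdraw): Incumbent can switch to Aggressive (7 → 17). Not NE.
(Passive, Moderate): Incumbent can switch to Aggressive (5 → 11). Not NE.
(Passive, Passive): Incumbent gets 16, best alternative 13; Entrant gets 20, best alternative 14. No profitable deviation — NE.
(The remaining 2 profiles each have a profitable deviation by the same check.)

The pure Nash equilibria are (Aggressive, Moderate), (Passive, Passive).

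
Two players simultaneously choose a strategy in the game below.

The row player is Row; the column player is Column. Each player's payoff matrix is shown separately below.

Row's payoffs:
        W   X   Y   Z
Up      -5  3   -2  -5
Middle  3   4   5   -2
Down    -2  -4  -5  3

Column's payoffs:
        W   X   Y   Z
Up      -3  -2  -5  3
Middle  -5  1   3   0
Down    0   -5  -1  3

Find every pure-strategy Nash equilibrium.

(Up, W): Row can switch to Middle (-5 → 3). Not NE.
(Up, X): Row can switch to Middle (3 → 4). Not NE.
(Up, Y): Row can switch to Middle (-2 → 5). Not NE.
(Up, Z): Row can switch to Middle (-5 → -2). Not NE.
(Middle, W): Column can switch to X (-5 → 1). Not NE.
(Middle, X): Column can switch to Y (1 → 3). Not NE.
(Middle, Y): Row gets 5, best alternative -2; Column gets 3, best alternative 1. No profitable deviation — NE.
(Middle, Z): Row can switch to Down (-2 → 3). Not NE.
(Down, W): Row can switch to Middle (-2 → 3). Not NE.
(Down, Z): Row gets 3, best alternative -2; Column gets 3, best alternative 0. No profitable deviation — NE.
(The remaining 2 profiles each have a profitable deviation by the same check.)

Pure-strategy Nash equilibria: (Middle, Y); (Down, Z)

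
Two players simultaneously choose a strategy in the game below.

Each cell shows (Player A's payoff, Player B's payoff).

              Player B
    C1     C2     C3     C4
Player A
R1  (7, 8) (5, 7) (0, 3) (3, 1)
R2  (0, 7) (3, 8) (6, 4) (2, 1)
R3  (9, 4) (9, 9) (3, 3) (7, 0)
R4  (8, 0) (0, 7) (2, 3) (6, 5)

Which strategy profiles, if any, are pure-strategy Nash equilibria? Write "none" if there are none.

Pure NE: (R3, C2)

(R1, C1): Player A can switch to R3 (7 → 9). Not NE.
(R1, C2): Player A can switch to R3 (5 → 9). Not NE.
(R1, C3): Player A can switch to R2 (0 → 6). Not NE.
(R1, C4): Player A can switch to R3 (3 → 7). Not NE.
(R2, C1): Player A can switch to R1 (0 → 7). Not NE.
(R2, C2): Player A can switch to R1 (3 → 5). Not NE.
(R3, C2): Player A gets 9, best alternative 5; Player B gets 9, best alternative 4. No profitable deviation — NE.
(The remaining 9 profiles each have a profitable deviation by the same check.)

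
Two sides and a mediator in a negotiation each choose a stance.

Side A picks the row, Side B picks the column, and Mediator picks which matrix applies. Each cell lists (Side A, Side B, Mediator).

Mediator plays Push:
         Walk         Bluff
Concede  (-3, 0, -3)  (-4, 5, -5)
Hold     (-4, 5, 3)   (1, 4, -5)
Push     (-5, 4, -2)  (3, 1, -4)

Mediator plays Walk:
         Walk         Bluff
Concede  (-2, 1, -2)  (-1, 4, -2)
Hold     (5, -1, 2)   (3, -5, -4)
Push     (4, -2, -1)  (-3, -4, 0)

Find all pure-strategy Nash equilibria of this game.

No pure-strategy Nash equilibrium.

Side A against (Walk, Push): payoffs -3, -4, -5 → best response Concede.
Side A against (Walk, Walk): payoffs -2, 5, 4 → best response Hold.
Side A against (Bluff, Push): payoffs -4, 1, 3 → best response Push.
Side A against (Bluff, Walk): payoffs -1, 3, -3 → best response Hold.
Side B against (Concede, Push): payoffs 0, 5 → best response Bluff.
Side B against (Concede, Walk): payoffs 1, 4 → best response Bluff.
Side B against (Hold, Push): payoffs 5, 4 → best response Walk.
Side B against (Hold, Walk): payoffs -1, -5 → best response Walk.
Side B against (Push, Push): payoffs 4, 1 → best response Walk.
Side B against (Push, Walk): payoffs -2, -4 → best response Walk.
Mediator against (Concede, Walk): payoffs -3, -2 → best response Walk.
Mediator against (Concede, Bluff): payoffs -5, -2 → best response Walk.
Mediator against (Hold, Walk): payoffs 3, 2 → best response Push.
Mediator against (Hold, Bluff): payoffs -5, -4 → best response Walk.
Mediator against (Push, Walk): payoffs -2, -1 → best response Walk.
Mediator against (Push, Bluff): payoffs -4, 0 → best response Walk.
No profile is a mutual best response for all players.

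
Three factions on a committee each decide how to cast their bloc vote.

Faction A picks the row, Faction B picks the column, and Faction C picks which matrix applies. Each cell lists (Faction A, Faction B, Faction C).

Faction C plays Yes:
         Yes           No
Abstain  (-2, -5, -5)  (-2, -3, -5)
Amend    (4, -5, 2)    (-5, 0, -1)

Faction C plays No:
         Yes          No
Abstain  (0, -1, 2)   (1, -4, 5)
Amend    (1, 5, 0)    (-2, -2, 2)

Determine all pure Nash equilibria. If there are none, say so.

No pure-strategy Nash equilibrium.

Faction A against (Yes, Yes): payoffs -2, 4 → best response Amend.
Faction A against (Yes, No): payoffs 0, 1 → best response Amend.
Faction A against (No, Yes): payoffs -2, -5 → best response Abstain.
Faction A against (No, No): payoffs 1, -2 → best response Abstain.
Faction B against (Abstain, Yes): payoffs -5, -3 → best response No.
Faction B against (Abstain, No): payoffs -1, -4 → best response Yes.
Faction B against (Amend, Yes): payoffs -5, 0 → best response No.
Faction B against (Amend, No): payoffs 5, -2 → best response Yes.
Faction C against (Abstain, Yes): payoffs -5, 2 → best response No.
Faction C against (Abstain, No): payoffs -5, 5 → best response No.
Faction C against (Amend, Yes): payoffs 2, 0 → best response Yes.
Faction C against (Amend, No): payoffs -1, 2 → best response No.
No profile is a mutual best response for all players.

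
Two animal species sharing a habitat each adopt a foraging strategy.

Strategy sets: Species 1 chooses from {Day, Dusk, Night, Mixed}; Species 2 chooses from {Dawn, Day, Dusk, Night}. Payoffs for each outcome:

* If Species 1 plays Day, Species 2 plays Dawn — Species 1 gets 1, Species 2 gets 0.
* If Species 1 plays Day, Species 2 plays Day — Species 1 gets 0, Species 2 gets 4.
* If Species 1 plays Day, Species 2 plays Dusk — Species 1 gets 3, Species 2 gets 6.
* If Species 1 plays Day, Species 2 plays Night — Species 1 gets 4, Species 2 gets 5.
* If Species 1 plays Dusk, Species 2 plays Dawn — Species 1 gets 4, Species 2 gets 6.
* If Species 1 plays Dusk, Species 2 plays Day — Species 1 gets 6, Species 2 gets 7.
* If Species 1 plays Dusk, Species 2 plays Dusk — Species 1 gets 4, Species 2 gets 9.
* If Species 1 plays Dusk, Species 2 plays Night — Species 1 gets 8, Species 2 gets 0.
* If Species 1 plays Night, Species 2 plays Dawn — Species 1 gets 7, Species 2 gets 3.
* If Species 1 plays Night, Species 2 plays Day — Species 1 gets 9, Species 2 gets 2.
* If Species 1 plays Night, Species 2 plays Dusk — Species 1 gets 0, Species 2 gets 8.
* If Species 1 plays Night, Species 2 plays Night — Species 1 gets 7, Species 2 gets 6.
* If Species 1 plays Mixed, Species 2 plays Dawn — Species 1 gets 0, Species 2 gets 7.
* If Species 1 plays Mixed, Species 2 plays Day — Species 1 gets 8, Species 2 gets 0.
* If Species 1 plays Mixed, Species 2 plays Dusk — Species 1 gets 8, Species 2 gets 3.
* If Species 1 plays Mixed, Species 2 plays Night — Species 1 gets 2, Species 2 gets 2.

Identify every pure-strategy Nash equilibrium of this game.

This game has no pure Nash equilibrium.

(Day, Dawn): Species 1 can switch to Dusk (1 → 4). Not NE.
(Day, Day): Species 1 can switch to Dusk (0 → 6). Not NE.
(Day, Dusk): Species 1 can switch to Dusk (3 → 4). Not NE.
(Day, Night): Species 1 can switch to Dusk (4 → 8). Not NE.
(Dusk, Dawn): Species 1 can switch to Night (4 → 7). Not NE.
(Dusk, Day): Species 1 can switch to Night (6 → 9). Not NE.
(The remaining 10 profiles each have a profitable deviation by the same check.)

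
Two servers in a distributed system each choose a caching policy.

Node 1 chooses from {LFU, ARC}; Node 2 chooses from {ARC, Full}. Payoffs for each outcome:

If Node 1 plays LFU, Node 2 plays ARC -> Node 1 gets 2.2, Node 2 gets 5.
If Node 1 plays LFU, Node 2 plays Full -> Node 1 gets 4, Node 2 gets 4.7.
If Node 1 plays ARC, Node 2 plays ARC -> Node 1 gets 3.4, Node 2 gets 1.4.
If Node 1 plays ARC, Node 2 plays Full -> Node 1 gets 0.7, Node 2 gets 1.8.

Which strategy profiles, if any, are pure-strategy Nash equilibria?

Node 1 against ARC: payoffs 2.2, 3.4 → best response ARC.
Node 1 against Full: payoffs 4, 0.7 → best response LFU.
Node 2 against LFU: payoffs 5, 4.7 → best response ARC.
Node 2 against ARC: payoffs 1.4, 1.8 → best response Full.
No profile is a mutual best response for all players.

none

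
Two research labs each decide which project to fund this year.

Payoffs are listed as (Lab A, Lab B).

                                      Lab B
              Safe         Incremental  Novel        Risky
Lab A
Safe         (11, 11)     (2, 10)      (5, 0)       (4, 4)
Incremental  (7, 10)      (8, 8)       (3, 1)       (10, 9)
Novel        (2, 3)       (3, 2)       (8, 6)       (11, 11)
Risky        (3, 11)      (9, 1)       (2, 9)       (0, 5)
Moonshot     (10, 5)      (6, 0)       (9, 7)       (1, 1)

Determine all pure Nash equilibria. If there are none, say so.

(Safe, Safe); (Novel, Risky); (Moonshot, Novel)

Mark each player's best response to every combination of opponents' strategies; a profile where every player is best-responding is a pure Nash equilibrium.
Lab A against Safe: payoffs 11, 7, 2, 3, 10 → best response Safe.
Lab A against Incremental: payoffs 2, 8, 3, 9, 6 → best response Risky.
Lab A against Novel: payoffs 5, 3, 8, 2, 9 → best response Moonshot.
Lab A against Risky: payoffs 4, 10, 11, 0, 1 → best response Novel.
Lab B against Safe: payoffs 11, 10, 0, 4 → best response Safe.
Lab B against Incremental: payoffs 10, 8, 1, 9 → best response Safe.
Lab B against Novel: payoffs 3, 2, 6, 11 → best response Risky.
Lab B against Risky: payoffs 11, 1, 9, 5 → best response Safe.
Lab B against Moonshot: payoffs 5, 0, 7, 1 → best response Novel.
Mutual best responses: (Safe, Safe); (Novel, Risky); (Moonshot, Novel).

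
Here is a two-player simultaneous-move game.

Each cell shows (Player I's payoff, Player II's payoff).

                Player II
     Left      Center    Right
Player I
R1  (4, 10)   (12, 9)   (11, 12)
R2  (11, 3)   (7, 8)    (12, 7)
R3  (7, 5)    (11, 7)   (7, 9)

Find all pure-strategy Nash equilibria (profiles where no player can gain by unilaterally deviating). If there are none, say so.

There is no pure-strategy Nash equilibrium.

Player I against Left: payoffs 4, 11, 7 → best response R2.
Player I against Center: payoffs 12, 7, 11 → best response R1.
Player I against Right: payoffs 11, 12, 7 → best response R2.
Player II against R1: payoffs 10, 9, 12 → best response Right.
Player II against R2: payoffs 3, 8, 7 → best response Center.
Player II against R3: payoffs 5, 7, 9 → best response Right.
No profile is a mutual best response for all players.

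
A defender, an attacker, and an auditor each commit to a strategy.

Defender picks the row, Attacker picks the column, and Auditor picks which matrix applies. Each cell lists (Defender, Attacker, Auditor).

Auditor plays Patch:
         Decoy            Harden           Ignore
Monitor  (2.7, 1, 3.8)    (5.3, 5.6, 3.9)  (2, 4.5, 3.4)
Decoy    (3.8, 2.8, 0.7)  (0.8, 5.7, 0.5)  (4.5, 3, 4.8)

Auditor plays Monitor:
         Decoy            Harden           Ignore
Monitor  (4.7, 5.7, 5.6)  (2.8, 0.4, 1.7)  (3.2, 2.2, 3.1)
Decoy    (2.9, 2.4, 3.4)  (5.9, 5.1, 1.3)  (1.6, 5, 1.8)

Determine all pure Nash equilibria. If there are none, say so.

(Monitor, Decoy, Monitor) and (Monitor, Harden, Patch) and (Decoy, Harden, Monitor)

(Monitor, Decoy, Patch): Defender can switch to Decoy (2.7 → 3.8). Not NE.
(Monitor, Decoy, Monitor): Defender gets 4.7, best alternative 2.9; Attacker gets 5.7, best alternative 2.2; Auditor gets 5.6, best alternative 3.8. No profitable deviation — NE.
(Monitor, Harden, Patch): Defender gets 5.3, best alternative 0.8; Attacker gets 5.6, best alternative 4.5; Auditor gets 3.9, best alternative 1.7. No profitable deviation — NE.
(Monitor, Harden, Monitor): Defender can switch to Decoy (2.8 → 5.9). Not NE.
(Monitor, Ignore, Patch): Defender can switch to Decoy (2 → 4.5). Not NE.
(Monitor, Ignore, Monitor): Attacker can switch to Decoy (2.2 → 5.7). Not NE.
(Decoy, Decoy, Patch): Attacker can switch to Harden (2.8 → 5.7). Not NE.
(Decoy, Decoy, Monitor): Defender can switch to Monitor (2.9 → 4.7). Not NE.
(Decoy, Harden, Patch): Defender can switch to Monitor (0.8 → 5.3). Not NE.
(Decoy, Harden, Monitor): Defender gets 5.9, best alternative 2.8; Attacker gets 5.1, best alternative 5; Auditor gets 1.3, best alternative 0.5. No profitable deviation — NE.
(Decoy, Ignore, Patch): Attacker can switch to Harden (3 → 5.7). Not NE.
(Decoy, Ignore, Monitor): Defender can switch to Monitor (1.6 → 3.2). Not NE.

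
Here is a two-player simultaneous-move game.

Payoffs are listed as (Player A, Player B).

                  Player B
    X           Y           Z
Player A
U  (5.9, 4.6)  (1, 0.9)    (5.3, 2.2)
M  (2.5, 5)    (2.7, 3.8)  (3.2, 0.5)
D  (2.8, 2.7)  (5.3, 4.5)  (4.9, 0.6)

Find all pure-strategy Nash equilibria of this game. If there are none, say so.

The pure Nash equilibria are (U, X), (D, Y).

For each player, find the best response to each opponent profile; mutual best responses are the pure NE.
Player A against X: payoffs 5.9, 2.5, 2.8 → best response U.
Player A against Y: payoffs 1, 2.7, 5.3 → best response D.
Player A against Z: payoffs 5.3, 3.2, 4.9 → best response U.
Player B against U: payoffs 4.6, 0.9, 2.2 → best response X.
Player B against M: payoffs 5, 3.8, 0.5 → best response X.
Player B against D: payoffs 2.7, 4.5, 0.6 → best response Y.
Mutual best responses: (U, X); (D, Y).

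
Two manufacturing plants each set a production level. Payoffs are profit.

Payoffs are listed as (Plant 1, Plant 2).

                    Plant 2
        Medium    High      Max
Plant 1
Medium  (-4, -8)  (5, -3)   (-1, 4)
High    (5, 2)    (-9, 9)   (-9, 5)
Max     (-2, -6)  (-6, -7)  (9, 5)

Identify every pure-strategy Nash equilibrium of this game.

Plant 1 against Medium: payoffs -4, 5, -2 → best response High.
Plant 1 against High: payoffs 5, -9, -6 → best response Medium.
Plant 1 against Max: payoffs -1, -9, 9 → best response Max.
Plant 2 against Medium: payoffs -8, -3, 4 → best response Max.
Plant 2 against High: payoffs 2, 9, 5 → best response High.
Plant 2 against Max: payoffs -6, -7, 5 → best response Max.
Mutual best responses: (Max, Max).

Pure NE: (Max, Max)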